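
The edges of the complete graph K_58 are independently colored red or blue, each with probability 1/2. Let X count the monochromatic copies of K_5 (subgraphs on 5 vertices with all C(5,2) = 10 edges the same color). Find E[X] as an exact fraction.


Let X = Σ_S X_S over the C(58, 5) = 4582116 subsets S of size 5, where X_S = 1 if the K_5 on S is monochromatic.
For a fixed S, the K_5 on S has C(5, 2) = 10 edges. P[all 10 edges red] = (1/2)^10, and likewise for blue, so P[monochromatic] = 2·(1/2)^10 = 2^{1 − 10} = 1/512.
By linearity of expectation: E[X] = C(58, 5) · 2^{1 − 10} = 4582116 · 1/512 = 1145529/128.
Numerically: E[X] ≈ 8949.44531.

E[X] = C(58,5)·2^(1−C(5,2)) = 1145529/128 ≈ 8949.44531.


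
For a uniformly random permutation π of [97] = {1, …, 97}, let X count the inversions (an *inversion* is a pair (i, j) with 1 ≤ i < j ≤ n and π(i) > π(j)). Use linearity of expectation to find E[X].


Write X = Σ X_I over the C(97, 2) = 4656 pairs i < j, with X_I the indicator of one inversion.
There are 4656 indicators.
For each fixed pair i < j, the values π(i) and π(j) are two distinct elements of {1, …, 97} in uniformly random order; by symmetry P[π(i) > π(j)] = 1/2.
By linearity: E[X] = 4656 · (1/2) = C(97, 2) · (1/2) = 4656/2 = 2328 ≈ 2328.0000.

E[X] = 2328 = 2328.0000.


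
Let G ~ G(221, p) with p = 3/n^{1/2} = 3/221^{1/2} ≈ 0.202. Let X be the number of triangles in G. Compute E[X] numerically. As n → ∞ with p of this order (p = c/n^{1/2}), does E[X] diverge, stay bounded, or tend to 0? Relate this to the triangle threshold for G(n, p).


Number of potential triangles: C(221, 3) = 1774630.
Each occurs with probability p³ ≈ (0.202)³ ≈ 8.21817e-03.
By linearity: E[X] = C(221, 3)·p³ ≈ 1774630 · 8.21817e-03 ≈ 14584.219.
Since α = 1/2 < 1, p = c/n^{1/2} ≫ 1/n is above the triangle threshold p ~ 1/n. Asymptotically E[X] ~ (c³/6)·n^{3(1−α)} = (3³/6)·n^{1.5} → ∞; triangles are abundant w.h.p.

E[X] ≈ 14584.219; in regime p = Θ(1/n^{1/2}) E[X] diverges (above the triangle threshold p ~ 1/n).


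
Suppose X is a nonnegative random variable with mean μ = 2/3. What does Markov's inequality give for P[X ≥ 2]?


μ = E[X] = 2/3, a = 2.
Markov: P[X ≥ 2] ≤ μ/a = (2/3)/2 = 1/3.
Numerically: ≈ 0.333.
(Since a = 2 > μ = 0.667, the bound 1/3 is < 1 and informative.)

P[X ≥ 2] ≤ 1/3 ≈ 0.333.


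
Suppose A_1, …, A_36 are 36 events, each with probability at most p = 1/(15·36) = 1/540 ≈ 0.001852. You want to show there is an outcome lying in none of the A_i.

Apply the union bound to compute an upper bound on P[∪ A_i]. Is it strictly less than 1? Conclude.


Union bound: P[∪_{i=1}^{36} A_i] ≤ Σ_i P[A_i] ≤ 36·p = 36·(1/540) = 1/15.
Numerically: 1/15 ≈ 0.066667.
Is 1/15 < 1? YES.
Since P[∪ A_i] ≤ 1/15 < 1, the complement has P[∩ A_i^c] ≥ 1 − 1/15 = 14/15 > 0, so some outcome avoids every A_i.

36·p = 1/15 ≈ 0.066667; existence CERTIFIED by the union bound.


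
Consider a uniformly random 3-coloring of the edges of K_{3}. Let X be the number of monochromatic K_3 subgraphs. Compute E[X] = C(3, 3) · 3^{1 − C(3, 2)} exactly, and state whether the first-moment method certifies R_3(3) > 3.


E[X] = C(3, 3) · 3^{1 − 3} = 1 · 3^{−2} = 1/9.
As a reduced fraction: E[X] = 1/9 ≈ 0.111111.
Is E[X] < 1? YES.
Since E[X] < 1, there exists a 3-coloring of K_{3} with no monochromatic K_3; hence R_3(3) > 3.

E[X] = 1/9 ≈ 0.111111; E[X] < 1, so R_3(3) > 3.


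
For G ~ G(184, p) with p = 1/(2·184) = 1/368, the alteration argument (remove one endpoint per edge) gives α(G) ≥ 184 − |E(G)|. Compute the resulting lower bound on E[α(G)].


E[|E(G)|] = C(184, 2)·p = 16836 · (1/368) = 183/4.
E[α(G)] ≥ n − E[|E(G)|] = 184 − 183/4 = 553/4.
Numerically: ≈ 138.250000.
(This is only a lower bound; the true E[α(G)] may be larger.)

E[α(G)] ≥ 553/4 ≈ 138.250000.


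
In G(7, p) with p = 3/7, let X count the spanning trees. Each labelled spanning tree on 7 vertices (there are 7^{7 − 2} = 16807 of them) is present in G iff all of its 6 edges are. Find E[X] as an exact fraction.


K_7 has 7^{7 − 2} = 16807 labelled spanning trees.
For each such spanning tree H, let X_H = 1 if all 6 edges of H are present in G. Then P[X_H = 1] = p^{6} = (3/7)^{6} = 729/117649.
Summing the indicators: E[X] = Σ_H E[X_H] = 16807 · p^{6} = 16807 · 729/117649 = 729/7.
Numerically: E[X] ≈ 104.143.

E[X] = 16807 · (3/7)^{6} = 729/7 ≈ 104.143.


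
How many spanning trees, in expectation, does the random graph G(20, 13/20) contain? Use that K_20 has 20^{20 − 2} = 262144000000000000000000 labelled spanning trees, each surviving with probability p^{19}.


K_20 has 20^{20 − 2} = 262144000000000000000000 labelled spanning trees.
For each such spanning tree H, let X_H = 1 if all 19 edges of H are present in G. Then P[X_H = 1] = p^{19} = (13/20)^{19} = 1461920290375446110677/5242880000000000000000000.
By linearity of expectation: E[X] = Σ_H E[X_H] = 262144000000000000000000 · p^{19} = 262144000000000000000000 · 1461920290375446110677/5242880000000000000000000 = 1461920290375446110677/20.
Numerically: E[X] ≈ 7.31e+19.

E[X] = 262144000000000000000000 · (13/20)^{19} = 1461920290375446110677/20 ≈ 7.31e+19.


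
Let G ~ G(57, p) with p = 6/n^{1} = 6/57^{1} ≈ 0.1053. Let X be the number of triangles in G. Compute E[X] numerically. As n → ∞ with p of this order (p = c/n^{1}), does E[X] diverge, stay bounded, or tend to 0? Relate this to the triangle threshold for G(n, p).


Number of potential triangles: C(57, 3) = 29260.
Each occurs with probability p³ ≈ (0.1053)³ ≈ 1.166351e-03.
By linearity: E[X] = C(57, 3)·p³ ≈ 29260 · 1.166351e-03 ≈ 34.1274.
Here α = 1, so p = 6/n is exactly at the triangle threshold p ~ 1/n. Asymptotically E[X] → c³/6 = 6³/6 = 36 ≈ 36.0000, a bounded constant. In this regime the triangle count is asymptotically Poisson(c³/6).

E[X] ≈ 34.1274; in regime p = Θ(1/n^{1}) E[X] stays bounded (at the triangle threshold p ~ 1/n).


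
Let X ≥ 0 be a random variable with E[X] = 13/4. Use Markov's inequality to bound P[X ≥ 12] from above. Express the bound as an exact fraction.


μ = E[X] = 13/4, a = 12.
Markov: P[X ≥ 12] ≤ μ/a = (13/4)/12 = 13/48.
Numerically: ≈ 0.270833.
(Since a = 12 > μ = 3.250000, the bound 13/48 is < 1 and informative.)

P[X ≥ 12] ≤ 13/48 ≈ 0.270833.


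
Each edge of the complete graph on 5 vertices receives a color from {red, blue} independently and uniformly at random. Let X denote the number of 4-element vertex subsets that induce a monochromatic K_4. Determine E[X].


Let X = Σ_S X_S over the C(5, 4) = 5 subsets S of size 4, where X_S = 1 if the K_4 on S is monochromatic.
For a fixed S, the K_4 on S has C(4, 2) = 6 edges. P[all 6 edges red] = (1/2)^6, and likewise for blue, so P[monochromatic] = 2·(1/2)^6 = 2^{1 − 6} = 1/32.
By linearity: E[X] = C(5, 4) · 2^{1 − 6} = 5 · 1/32 = 5/32.
Numerically: E[X] ≈ 0.156250.

E[X] = C(5,4)·2^(1−C(4,2)) = 5/32 ≈ 0.156250.


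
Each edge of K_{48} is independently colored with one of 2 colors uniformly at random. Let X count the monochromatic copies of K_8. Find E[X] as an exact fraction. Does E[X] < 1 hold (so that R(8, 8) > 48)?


E[X] = C(48, 8) · 2^{1 − 28} = 377348994 · 2^{−27} = 377348994/134217728.
As a reduced fraction: E[X] = 188674497/67108864 ≈ 2.81147.
Is E[X] < 1? NO.
Since E[X] ≥ 1, the first-moment bound is inconclusive at n = 48; it does NOT by itself certify R(8, 8) > 48.

E[X] = 188674497/67108864 ≈ 2.81147; E[X] ≥ 1; first-moment method inconclusive here.


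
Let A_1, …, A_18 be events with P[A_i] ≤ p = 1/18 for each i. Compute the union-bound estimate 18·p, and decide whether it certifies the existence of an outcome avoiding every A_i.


Union bound: P[∪_{i=1}^{18} A_i] ≤ Σ_i P[A_i] ≤ 18·p = 18·(1/18) = 1.
Numerically: 1 ≈ 1.00000.
Is 1 < 1? NO.
Since the bound 1 is ≥ 1, the union bound is uninformative here; it does NOT by itself certify existence.

18·p = 1 ≈ 1.00000; existence NOT certified by the union bound.


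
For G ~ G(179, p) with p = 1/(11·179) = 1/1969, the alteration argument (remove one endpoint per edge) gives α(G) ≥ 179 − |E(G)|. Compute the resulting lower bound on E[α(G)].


E[|E(G)|] = C(179, 2)·p = 15931 · (1/1969) = 89/11.
E[α(G)] ≥ n − E[|E(G)|] = 179 − 89/11 = 1880/11.
Numerically: ≈ 170.90909.
(This is only a lower bound; the true E[α(G)] may be larger.)

E[α(G)] ≥ 1880/11 ≈ 170.90909.


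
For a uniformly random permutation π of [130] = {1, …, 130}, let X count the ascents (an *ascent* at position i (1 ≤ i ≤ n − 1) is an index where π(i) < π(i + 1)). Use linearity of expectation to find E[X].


Write X = Σ X_I over i = 1, …, 129, with X_I the indicator of one ascent.
There are 129 indicators.
For each fixed i, the pair (π(i), π(i+1)) is a uniformly random ordered pair of distinct values from {1, …, 130}; by symmetry P[π(i) < π(i+1)] = 1/2.
By linearity: E[X] = 129 · (1/2) = (130 − 1) · (1/2) = 129/2 ≈ 64.500000.

E[X] = 129/2 = 64.500000.


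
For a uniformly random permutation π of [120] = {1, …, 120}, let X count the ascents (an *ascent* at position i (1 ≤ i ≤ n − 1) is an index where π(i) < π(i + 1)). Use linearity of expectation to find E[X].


Write X = Σ X_I over i = 1, …, 119, with X_I the indicator of one ascent.
There are 119 indicators.
For each fixed i, the pair (π(i), π(i+1)) is a uniformly random ordered pair of distinct values from {1, …, 120}; by symmetry P[π(i) < π(i+1)] = 1/2.
By linearity: E[X] = 119 · (1/2) = (120 − 1) · (1/2) = 119/2 ≈ 59.50000.

E[X] = 119/2 = 59.50000.


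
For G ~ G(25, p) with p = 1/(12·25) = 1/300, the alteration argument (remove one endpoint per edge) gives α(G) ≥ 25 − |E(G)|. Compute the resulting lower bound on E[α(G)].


E[|E(G)|] = C(25, 2)·p = 300 · (1/300) = 1.
E[α(G)] ≥ n − E[|E(G)|] = 25 − 1 = 24.
Numerically: ≈ 24.0000.
(This is only a lower bound; the true E[α(G)] may be larger.)

E[α(G)] ≥ 24 ≈ 24.0000.


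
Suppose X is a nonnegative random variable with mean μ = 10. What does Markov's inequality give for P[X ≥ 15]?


μ = E[X] = 10, a = 15.
Markov: P[X ≥ 15] ≤ μ/a = (10)/15 = 2/3.
Numerically: ≈ 0.6667.
(Since a = 15 > μ = 10.0000, the bound 2/3 is < 1 and informative.)

P[X ≥ 15] ≤ 2/3 ≈ 0.6667.


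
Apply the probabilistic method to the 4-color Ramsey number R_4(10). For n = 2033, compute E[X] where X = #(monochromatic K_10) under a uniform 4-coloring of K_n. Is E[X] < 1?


E[X] = C(2033, 10) · 4^{1 − 45} = 325074373196988390113235240 · 4^{−44} = 325074373196988390113235240/309485009821345068724781056.
As a reduced fraction: E[X] = 40634296649623548764154405/38685626227668133590597632 ≈ 1.050372.
Is E[X] < 1? NO.
Since E[X] ≥ 1, the first-moment bound is inconclusive at n = 2033; it does NOT by itself certify R_4(10) > 2033.

E[X] = 40634296649623548764154405/38685626227668133590597632 ≈ 1.050372; E[X] ≥ 1; first-moment method inconclusive here.


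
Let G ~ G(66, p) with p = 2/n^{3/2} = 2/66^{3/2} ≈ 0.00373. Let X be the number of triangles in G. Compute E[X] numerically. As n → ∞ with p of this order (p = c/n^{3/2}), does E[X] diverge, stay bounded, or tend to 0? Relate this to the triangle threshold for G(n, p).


Number of potential triangles: C(66, 3) = 45760.
Each occurs with probability p³ ≈ (0.00373)³ ≈ 5.1897003e-08.
By linearity: E[X] = C(66, 3)·p³ ≈ 45760 · 5.1897003e-08 ≈ 0.00237.
Since α = 3/2 > 1, p = c/n^{3/2} = o(1/n) is below the triangle threshold p ~ 1/n. Asymptotically E[X] ~ (c³/6)·n^{3(1−α)} = (2³/6)·n^{-1.5} → 0, so by Markov's inequality G has no triangles w.h.p.

E[X] ≈ 0.00237; in regime p = Θ(1/n^{3/2}) E[X] tends to 0 (below the triangle threshold p ~ 1/n).


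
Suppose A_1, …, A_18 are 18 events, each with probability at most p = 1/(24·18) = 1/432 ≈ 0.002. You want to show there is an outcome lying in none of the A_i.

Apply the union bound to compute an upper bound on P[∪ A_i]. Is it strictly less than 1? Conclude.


Union bound: P[∪_{i=1}^{18} A_i] ≤ Σ_i P[A_i] ≤ 18·p = 18·(1/432) = 1/24.
Numerically: 1/24 ≈ 0.042.
Is 1/24 < 1? YES.
Since P[∪ A_i] ≤ 1/24 < 1, the complement has P[∩ A_i^c] ≥ 1 − 1/24 = 23/24 > 0, so some outcome avoids every A_i.

18·p = 1/24 ≈ 0.042; existence CERTIFIED by the union bound.


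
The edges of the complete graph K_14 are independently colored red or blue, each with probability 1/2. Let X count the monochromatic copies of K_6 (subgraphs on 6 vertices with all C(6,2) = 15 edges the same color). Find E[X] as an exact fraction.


Let X = Σ_S X_S over the C(14, 6) = 3003 subsets S of size 6, where X_S = 1 if the K_6 on S is monochromatic.
For a fixed S, the K_6 on S has C(6, 2) = 15 edges. P[all 15 edges red] = (1/2)^15, and likewise for blue, so P[monochromatic] = 2·(1/2)^15 = 2^{1 − 15} = 1/16384.
By linearity: E[X] = C(14, 6) · 2^{1 − 15} = 3003 · 1/16384 = 3003/16384.
Numerically: E[X] ≈ 0.183289.

E[X] = C(14,6)·2^(1−C(6,2)) = 3003/16384 ≈ 0.183289.


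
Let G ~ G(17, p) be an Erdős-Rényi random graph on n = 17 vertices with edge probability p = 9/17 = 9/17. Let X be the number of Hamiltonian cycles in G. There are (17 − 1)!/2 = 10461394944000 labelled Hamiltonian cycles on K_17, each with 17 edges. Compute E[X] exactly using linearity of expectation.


K_17 has (17 − 1)!/2 = 10461394944000 labelled Hamiltonian cycles.
For each such Hamiltonian cycle H, let X_H = 1 if all 17 edges of H are present in G. Then P[X_H = 1] = p^{17} = (9/17)^{17} = 16677181699666569/827240261886336764177.
By linearity of expectation: E[X] = Σ_H E[X_H] = 10461394944000 · p^{17} = 10461394944000 · 16677181699666569/827240261886336764177 = 174466584313061171422427136000/827240261886336764177.
Numerically: E[X] ≈ 2.109e+08.

E[X] = 10461394944000 · (9/17)^{17} = 174466584313061171422427136000/827240261886336764177 ≈ 2.109e+08.


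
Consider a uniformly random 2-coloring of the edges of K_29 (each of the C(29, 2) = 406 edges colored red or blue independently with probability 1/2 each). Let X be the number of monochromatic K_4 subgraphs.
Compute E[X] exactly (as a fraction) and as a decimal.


Let X = Σ_S X_S over the C(29, 4) = 23751 subsets S of size 4, where X_S = 1 if the K_4 on S is monochromatic.
For a fixed S, the K_4 on S has C(4, 2) = 6 edges. P[all 6 edges red] = (1/2)^6, and likewise for blue, so P[monochromatic] = 2·(1/2)^6 = 2^{1 − 6} = 1/32.
Summing: E[X] = C(29, 4) · 2^{1 − 6} = 23751 · 1/32 = 23751/32.
Numerically: E[X] ≈ 742.219.

E[X] = C(29,4)·2^(1−C(4,2)) = 23751/32 ≈ 742.219.


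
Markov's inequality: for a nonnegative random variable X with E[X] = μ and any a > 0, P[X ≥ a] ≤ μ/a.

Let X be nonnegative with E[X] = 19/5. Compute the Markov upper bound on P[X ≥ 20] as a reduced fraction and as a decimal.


μ = E[X] = 19/5, a = 20.
Markov: P[X ≥ 20] ≤ μ/a = (19/5)/20 = 19/100.
Numerically: ≈ 0.190000.
(Since a = 20 > μ = 3.800000, the bound 19/100 is < 1 and informative.)

P[X ≥ 20] ≤ 19/100 ≈ 0.190000.


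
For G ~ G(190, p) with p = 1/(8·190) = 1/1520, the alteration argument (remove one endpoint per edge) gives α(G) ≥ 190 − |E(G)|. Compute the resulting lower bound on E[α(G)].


E[|E(G)|] = C(190, 2)·p = 17955 · (1/1520) = 189/16.
E[α(G)] ≥ n − E[|E(G)|] = 190 − 189/16 = 2851/16.
Numerically: ≈ 178.188.
(This is only a lower bound; the true E[α(G)] may be larger.)

E[α(G)] ≥ 2851/16 ≈ 178.188.


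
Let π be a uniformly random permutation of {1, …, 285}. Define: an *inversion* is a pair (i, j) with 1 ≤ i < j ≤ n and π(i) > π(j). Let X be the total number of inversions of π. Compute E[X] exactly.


Write X = Σ X_I over the C(285, 2) = 40470 pairs i < j, with X_I the indicator of one inversion.
There are 40470 indicators.
For each fixed pair i < j, the values π(i) and π(j) are two distinct elements of {1, …, 285} in uniformly random order; by symmetry P[π(i) > π(j)] = 1/2.
By linearity: E[X] = 40470 · (1/2) = C(285, 2) · (1/2) = 40470/2 = 20235 ≈ 20235.000000.

E[X] = 20235 = 20235.000000.


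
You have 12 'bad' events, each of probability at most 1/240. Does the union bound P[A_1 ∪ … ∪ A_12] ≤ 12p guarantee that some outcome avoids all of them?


Union bound: P[∪_{i=1}^{12} A_i] ≤ Σ_i P[A_i] ≤ 12·p = 12·(1/240) = 1/20.
Numerically: 1/20 ≈ 0.0500000.
Is 1/20 < 1? YES.
Since P[∪ A_i] ≤ 1/20 < 1, the complement has P[∩ A_i^c] ≥ 1 − 1/20 = 19/20 > 0, so some outcome avoids every A_i.

12·p = 1/20 ≈ 0.0500000; existence CERTIFIED by the union bound.


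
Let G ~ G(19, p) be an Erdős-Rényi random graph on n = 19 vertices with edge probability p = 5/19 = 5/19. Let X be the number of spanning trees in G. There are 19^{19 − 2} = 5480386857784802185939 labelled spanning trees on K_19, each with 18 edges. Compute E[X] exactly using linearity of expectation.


K_19 has 19^{19 − 2} = 5480386857784802185939 labelled spanning trees.
For each such spanning tree H, let X_H = 1 if all 18 edges of H are present in G. Then P[X_H = 1] = p^{18} = (5/19)^{18} = 3814697265625/104127350297911241532841.
By linearity: E[X] = Σ_H E[X_H] = 5480386857784802185939 · p^{18} = 5480386857784802185939 · 3814697265625/104127350297911241532841 = 3814697265625/19.
Numerically: E[X] ≈ 2.0077e+11.

E[X] = 5480386857784802185939 · (5/19)^{18} = 3814697265625/19 ≈ 2.0077e+11.


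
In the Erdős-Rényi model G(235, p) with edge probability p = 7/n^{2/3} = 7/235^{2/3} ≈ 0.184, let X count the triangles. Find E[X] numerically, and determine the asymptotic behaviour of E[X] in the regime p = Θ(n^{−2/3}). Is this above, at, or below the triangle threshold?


Number of potential triangles: C(235, 3) = 2135445.
Each occurs with probability p³ ≈ (0.184)³ ≈ 6.21096e-03.
By linearity: E[X] = C(235, 3)·p³ ≈ 2135445 · 6.21096e-03 ≈ 13263.153.
Since α = 2/3 < 1, p = c/n^{2/3} ≫ 1/n is above the triangle threshold p ~ 1/n. Asymptotically E[X] ~ (c³/6)·n^{3(1−α)} = (7³/6)·n^{1} → ∞; triangles are abundant w.h.p.

E[X] ≈ 13263.153; in regime p = Θ(1/n^{2/3}) E[X] diverges (above the triangle threshold p ~ 1/n).


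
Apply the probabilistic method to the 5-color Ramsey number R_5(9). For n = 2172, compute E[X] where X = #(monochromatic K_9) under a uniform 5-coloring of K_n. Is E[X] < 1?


E[X] = C(2172, 9) · 5^{1 − 36} = 2915866900084148060642020 · 5^{−35} = 2915866900084148060642020/2910383045673370361328125.
As a reduced fraction: E[X] = 583173380016829612128404/582076609134674072265625 ≈ 1.002.
Is E[X] < 1? NO.
Since E[X] ≥ 1, the first-moment bound is inconclusive at n = 2172; it does NOT by itself certify R_5(9) > 2172.

E[X] = 583173380016829612128404/582076609134674072265625 ≈ 1.002; E[X] ≥ 1; first-moment method inconclusive here.


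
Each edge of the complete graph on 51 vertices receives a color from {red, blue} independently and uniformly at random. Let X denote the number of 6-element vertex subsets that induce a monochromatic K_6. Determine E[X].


Let X = Σ_S X_S over the C(51, 6) = 18009460 subsets S of size 6, where X_S = 1 if the K_6 on S is monochromatic.
For a fixed S, the K_6 on S has C(6, 2) = 15 edges. P[all 15 edges red] = (1/2)^15, and likewise for blue, so P[monochromatic] = 2·(1/2)^15 = 2^{1 − 15} = 1/16384.
Summing: E[X] = C(51, 6) · 2^{1 − 15} = 18009460 · 1/16384 = 4502365/4096.
Numerically: E[X] ≈ 1099.210205.

E[X] = C(51,6)·2^(1−C(6,2)) = 4502365/4096 ≈ 1099.210205.


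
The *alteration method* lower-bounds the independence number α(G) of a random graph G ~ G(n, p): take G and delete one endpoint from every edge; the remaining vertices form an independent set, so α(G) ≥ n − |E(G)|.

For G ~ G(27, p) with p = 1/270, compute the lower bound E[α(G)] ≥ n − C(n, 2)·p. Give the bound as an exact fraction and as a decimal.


E[|E(G)|] = C(27, 2)·p = 351 · (1/270) = 13/10.
E[α(G)] ≥ n − E[|E(G)|] = 27 − 13/10 = 257/10.
Numerically: ≈ 25.700.
(This is only a lower bound; the true E[α(G)] may be larger.)

E[α(G)] ≥ 257/10 ≈ 25.700.


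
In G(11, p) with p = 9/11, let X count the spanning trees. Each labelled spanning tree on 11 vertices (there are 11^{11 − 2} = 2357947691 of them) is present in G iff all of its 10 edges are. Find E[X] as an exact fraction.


K_11 has 11^{11 − 2} = 2357947691 labelled spanning trees.
For each such spanning tree H, let X_H = 1 if all 10 edges of H are present in G. Then P[X_H = 1] = p^{10} = (9/11)^{10} = 3486784401/25937424601.
By linearity: E[X] = Σ_H E[X_H] = 2357947691 · p^{10} = 2357947691 · 3486784401/25937424601 = 3486784401/11.
Numerically: E[X] ≈ 3.17e+08.

E[X] = 2357947691 · (9/11)^{10} = 3486784401/11 ≈ 3.17e+08.


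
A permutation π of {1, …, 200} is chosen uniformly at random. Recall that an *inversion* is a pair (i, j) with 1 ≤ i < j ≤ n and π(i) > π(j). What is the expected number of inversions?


Write X = Σ X_I over the C(200, 2) = 19900 pairs i < j, with X_I the indicator of one inversion.
There are 19900 indicators.
For each fixed pair i < j, the values π(i) and π(j) are two distinct elements of {1, …, 200} in uniformly random order; by symmetry P[π(i) > π(j)] = 1/2.
By linearity: E[X] = 19900 · (1/2) = C(200, 2) · (1/2) = 19900/2 = 9950 ≈ 9950.00000.

E[X] = 9950 = 9950.00000.


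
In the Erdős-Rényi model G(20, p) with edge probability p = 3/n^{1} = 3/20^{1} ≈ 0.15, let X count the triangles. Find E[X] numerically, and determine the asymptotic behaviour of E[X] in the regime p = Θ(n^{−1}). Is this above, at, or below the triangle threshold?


Number of potential triangles: C(20, 3) = 1140.
Each occurs with probability p³ ≈ (0.15)³ ≈ 3.37500e-03.
By linearity: E[X] = C(20, 3)·p³ ≈ 1140 · 3.37500e-03 ≈ 3.847.
Here α = 1, so p = 3/n is exactly at the triangle threshold p ~ 1/n. Asymptotically E[X] → c³/6 = 3³/6 = 9/2 ≈ 4.500, a bounded constant. In this regime the triangle count is asymptotically Poisson(c³/6).

E[X] ≈ 3.847; in regime p = Θ(1/n^{1}) E[X] stays bounded (at the triangle threshold p ~ 1/n).


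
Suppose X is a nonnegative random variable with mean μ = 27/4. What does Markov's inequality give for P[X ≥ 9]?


μ = E[X] = 27/4, a = 9.
Markov: P[X ≥ 9] ≤ μ/a = (27/4)/9 = 3/4.
Numerically: ≈ 0.7500.
(Since a = 9 > μ = 6.7500, the bound 3/4 is < 1 and informative.)

P[X ≥ 9] ≤ 3/4 ≈ 0.7500.


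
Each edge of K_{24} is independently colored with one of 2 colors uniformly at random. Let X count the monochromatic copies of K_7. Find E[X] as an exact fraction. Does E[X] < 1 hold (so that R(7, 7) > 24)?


E[X] = C(24, 7) · 2^{1 − 21} = 346104 · 2^{−20} = 346104/1048576.
As a reduced fraction: E[X] = 43263/131072 ≈ 0.3300705.
Is E[X] < 1? YES.
Since E[X] < 1, there exists a 2-coloring of K_{24} with no monochromatic K_7; hence R(7, 7) > 24.

E[X] = 43263/131072 ≈ 0.3300705; E[X] < 1, so R(7, 7) > 24.


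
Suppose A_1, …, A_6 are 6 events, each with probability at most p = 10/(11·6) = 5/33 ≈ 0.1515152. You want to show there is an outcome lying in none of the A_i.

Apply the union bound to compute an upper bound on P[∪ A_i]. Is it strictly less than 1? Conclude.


Union bound: P[∪_{i=1}^{6} A_i] ≤ Σ_i P[A_i] ≤ 6·p = 6·(5/33) = 10/11.
Numerically: 10/11 ≈ 0.9090909.
Is 10/11 < 1? YES.
Since P[∪ A_i] ≤ 10/11 < 1, the complement has P[∩ A_i^c] ≥ 1 − 10/11 = 1/11 > 0, so some outcome avoids every A_i.

6·p = 10/11 ≈ 0.9090909; existence CERTIFIED by the union bound.


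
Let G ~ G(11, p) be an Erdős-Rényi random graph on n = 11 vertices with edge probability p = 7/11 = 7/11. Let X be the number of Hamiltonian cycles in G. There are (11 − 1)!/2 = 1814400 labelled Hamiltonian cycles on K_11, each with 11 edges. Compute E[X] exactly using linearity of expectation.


K_11 has (11 − 1)!/2 = 1814400 labelled Hamiltonian cycles.
For each such Hamiltonian cycle H, let X_H = 1 if all 11 edges of H are present in G. Then P[X_H = 1] = p^{11} = (7/11)^{11} = 1977326743/285311670611.
By linearity of expectation: E[X] = Σ_H E[X_H] = 1814400 · p^{11} = 1814400 · 1977326743/285311670611 = 3587661642499200/285311670611.
Numerically: E[X] ≈ 1.257e+04.

E[X] = 1814400 · (7/11)^{11} = 3587661642499200/285311670611 ≈ 1.257e+04.


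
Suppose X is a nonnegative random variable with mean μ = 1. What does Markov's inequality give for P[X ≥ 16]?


μ = E[X] = 1, a = 16.
Markov: P[X ≥ 16] ≤ μ/a = (1)/16 = 1/16.
Numerically: ≈ 0.0625.
(Since a = 16 > μ = 1.0000, the bound 1/16 is < 1 and informative.)

P[X ≥ 16] ≤ 1/16 ≈ 0.0625.


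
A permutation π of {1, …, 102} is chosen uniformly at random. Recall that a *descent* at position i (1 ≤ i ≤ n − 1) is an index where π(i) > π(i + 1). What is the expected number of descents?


Write X = Σ X_I over i = 1, …, 101, with X_I the indicator of one descent.
There are 101 indicators.
For each fixed i, the pair (π(i), π(i+1)) is a uniformly random ordered pair of distinct values from {1, …, 102}; by symmetry P[π(i) > π(i+1)] = 1/2.
By linearity: E[X] = 101 · (1/2) = (102 − 1) · (1/2) = 101/2 ≈ 50.5000.

E[X] = 101/2 = 50.5000.


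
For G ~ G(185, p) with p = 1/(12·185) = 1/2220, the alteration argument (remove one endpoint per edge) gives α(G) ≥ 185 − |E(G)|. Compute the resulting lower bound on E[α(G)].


E[|E(G)|] = C(185, 2)·p = 17020 · (1/2220) = 23/3.
E[α(G)] ≥ n − E[|E(G)|] = 185 − 23/3 = 532/3.
Numerically: ≈ 177.3333.
(This is only a lower bound; the true E[α(G)] may be larger.)

E[α(G)] ≥ 532/3 ≈ 177.3333.


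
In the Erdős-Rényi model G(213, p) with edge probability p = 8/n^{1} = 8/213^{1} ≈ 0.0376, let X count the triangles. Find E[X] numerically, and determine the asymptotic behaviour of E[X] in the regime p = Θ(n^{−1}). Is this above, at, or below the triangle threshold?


Number of potential triangles: C(213, 3) = 1587986.
Each occurs with probability p³ ≈ (0.0376)³ ≈ 5.29823e-05.
By linearity: E[X] = C(213, 3)·p³ ≈ 1587986 · 5.29823e-05 ≈ 84.135.
Here α = 1, so p = 8/n is exactly at the triangle threshold p ~ 1/n. Asymptotically E[X] → c³/6 = 8³/6 = 256/3 ≈ 85.333, a bounded constant. In this regime the triangle count is asymptotically Poisson(c³/6).

E[X] ≈ 84.135; in regime p = Θ(1/n^{1}) E[X] stays bounded (at the triangle threshold p ~ 1/n).


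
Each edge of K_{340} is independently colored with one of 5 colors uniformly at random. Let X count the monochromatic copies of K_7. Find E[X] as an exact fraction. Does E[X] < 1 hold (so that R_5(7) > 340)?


E[X] = C(340, 7) · 5^{1 − 21} = 97932136940560 · 5^{−20} = 97932136940560/95367431640625.
As a reduced fraction: E[X] = 19586427388112/19073486328125 ≈ 1.026893.
Is E[X] < 1? NO.
Since E[X] ≥ 1, the first-moment bound is inconclusive at n = 340; it does NOT by itself certify R_5(7) > 340.

E[X] = 19586427388112/19073486328125 ≈ 1.026893; E[X] ≥ 1; first-moment method inconclusive here.


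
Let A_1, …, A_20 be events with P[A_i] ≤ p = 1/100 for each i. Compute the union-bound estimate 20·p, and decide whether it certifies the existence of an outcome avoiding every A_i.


Union bound: P[∪_{i=1}^{20} A_i] ≤ Σ_i P[A_i] ≤ 20·p = 20·(1/100) = 1/5.
Numerically: 1/5 ≈ 0.200.
Is 1/5 < 1? YES.
Since P[∪ A_i] ≤ 1/5 < 1, the complement has P[∩ A_i^c] ≥ 1 − 1/5 = 4/5 > 0, so some outcome avoids every A_i.

20·p = 1/5 ≈ 0.200; existence CERTIFIED by the union bound.


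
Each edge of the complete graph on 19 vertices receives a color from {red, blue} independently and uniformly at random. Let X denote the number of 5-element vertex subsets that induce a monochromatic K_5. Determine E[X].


Let X = Σ_S X_S over the C(19, 5) = 11628 subsets S of size 5, where X_S = 1 if the K_5 on S is monochromatic.
For a fixed S, the K_5 on S has C(5, 2) = 10 edges. P[all 10 edges red] = (1/2)^10, and likewise for blue, so P[monochromatic] = 2·(1/2)^10 = 2^{1 − 10} = 1/512.
Summing: E[X] = C(19, 5) · 2^{1 − 10} = 11628 · 1/512 = 2907/128.
Numerically: E[X] ≈ 22.711.

E[X] = C(19,5)·2^(1−C(5,2)) = 2907/128 ≈ 22.711.


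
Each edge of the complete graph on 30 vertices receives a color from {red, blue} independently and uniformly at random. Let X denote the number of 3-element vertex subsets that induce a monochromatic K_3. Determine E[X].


Let X = Σ_S X_S over the C(30, 3) = 4060 subsets S of size 3, where X_S = 1 if the K_3 on S is monochromatic.
For a fixed S, the K_3 on S has C(3, 2) = 3 edges. P[all 3 edges red] = (1/2)^3, and likewise for blue, so P[monochromatic] = 2·(1/2)^3 = 2^{1 − 3} = 1/4.
Summing: E[X] = C(30, 3) · 2^{1 − 3} = 4060 · 1/4 = 1015.
Numerically: E[X] ≈ 1015.00000.

E[X] = C(30,3)·2^(1−C(3,2)) = 1015 ≈ 1015.00000.


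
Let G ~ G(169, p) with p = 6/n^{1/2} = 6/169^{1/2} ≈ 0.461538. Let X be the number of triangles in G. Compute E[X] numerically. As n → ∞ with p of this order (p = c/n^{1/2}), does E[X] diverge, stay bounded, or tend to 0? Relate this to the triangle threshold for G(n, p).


Number of potential triangles: C(169, 3) = 790244.
Each occurs with probability p³ ≈ (0.461538)³ ≈ 9.83158853e-02.
By linearity: E[X] = C(169, 3)·p³ ≈ 790244 · 9.83158853e-02 ≈ 77693.538462.
Since α = 1/2 < 1, p = c/n^{1/2} ≫ 1/n is above the triangle threshold p ~ 1/n. Asymptotically E[X] ~ (c³/6)·n^{3(1−α)} = (6³/6)·n^{1.5} → ∞; triangles are abundant w.h.p.

E[X] ≈ 77693.538462; in regime p = Θ(1/n^{1/2}) E[X] diverges (above the triangle threshold p ~ 1/n).


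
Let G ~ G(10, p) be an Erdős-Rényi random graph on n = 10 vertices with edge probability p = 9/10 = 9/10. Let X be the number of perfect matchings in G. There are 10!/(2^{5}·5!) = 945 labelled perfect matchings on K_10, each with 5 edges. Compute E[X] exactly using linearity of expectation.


K_10 has 10!/(2^{5}·5!) = 945 labelled perfect matchings.
For each such perfect matching H, let X_H = 1 if all 5 edges of H are present in G. Then P[X_H = 1] = p^{5} = (9/10)^{5} = 59049/100000.
Summing the indicators: E[X] = Σ_H E[X_H] = 945 · p^{5} = 945 · 59049/100000 = 11160261/20000.
Numerically: E[X] ≈ 558.013.

E[X] = 945 · (9/10)^{5} = 11160261/20000 ≈ 558.013.


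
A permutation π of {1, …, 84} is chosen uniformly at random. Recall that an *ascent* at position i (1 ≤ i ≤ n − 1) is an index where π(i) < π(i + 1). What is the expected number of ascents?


Write X = Σ X_I over i = 1, …, 83, with X_I the indicator of one ascent.
There are 83 indicators.
For each fixed i, the pair (π(i), π(i+1)) is a uniformly random ordered pair of distinct values from {1, …, 84}; by symmetry P[π(i) < π(i+1)] = 1/2.
By linearity: E[X] = 83 · (1/2) = (84 − 1) · (1/2) = 83/2 ≈ 41.5000.

E[X] = 83/2 = 41.5000.


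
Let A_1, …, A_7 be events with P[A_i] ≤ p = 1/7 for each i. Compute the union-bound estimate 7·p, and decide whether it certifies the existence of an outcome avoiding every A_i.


Union bound: P[∪_{i=1}^{7} A_i] ≤ Σ_i P[A_i] ≤ 7·p = 7·(1/7) = 1.
Numerically: 1 ≈ 1.0000000.
Is 1 < 1? NO.
Since the bound 1 is ≥ 1, the union bound is uninformative here; it does NOT by itself certify existence.

7·p = 1 ≈ 1.0000000; existence NOT certified by the union bound.


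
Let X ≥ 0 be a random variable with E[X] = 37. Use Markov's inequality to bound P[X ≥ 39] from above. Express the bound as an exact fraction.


μ = E[X] = 37, a = 39.
Markov: P[X ≥ 39] ≤ μ/a = (37)/39 = 37/39.
Numerically: ≈ 0.949.
(Since a = 39 > μ = 37.000, the bound 37/39 is < 1 and informative.)

P[X ≥ 39] ≤ 37/39 ≈ 0.949.


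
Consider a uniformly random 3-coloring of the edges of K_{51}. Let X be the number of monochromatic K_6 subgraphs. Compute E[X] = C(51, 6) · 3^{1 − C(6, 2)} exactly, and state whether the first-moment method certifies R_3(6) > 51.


E[X] = C(51, 6) · 3^{1 − 15} = 18009460 · 3^{−14} = 18009460/4782969.
As a reduced fraction: E[X] = 18009460/4782969 ≈ 3.765.
Is E[X] < 1? NO.
Since E[X] ≥ 1, the first-moment bound is inconclusive at n = 51; it does NOT by itself certify R_3(6) > 51.

E[X] = 18009460/4782969 ≈ 3.765; E[X] ≥ 1; first-moment method inconclusive here.


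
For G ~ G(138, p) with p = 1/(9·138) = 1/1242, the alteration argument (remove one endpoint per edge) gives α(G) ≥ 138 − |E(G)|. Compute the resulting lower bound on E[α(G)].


E[|E(G)|] = C(138, 2)·p = 9453 · (1/1242) = 137/18.
E[α(G)] ≥ n − E[|E(G)|] = 138 − 137/18 = 2347/18.
Numerically: ≈ 130.388889.
(This is only a lower bound; the true E[α(G)] may be larger.)

E[α(G)] ≥ 2347/18 ≈ 130.388889.


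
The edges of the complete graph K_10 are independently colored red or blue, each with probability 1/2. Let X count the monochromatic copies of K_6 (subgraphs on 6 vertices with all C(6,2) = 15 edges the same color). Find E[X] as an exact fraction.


Let X = Σ_S X_S over the C(10, 6) = 210 subsets S of size 6, where X_S = 1 if the K_6 on S is monochromatic.
For a fixed S, the K_6 on S has C(6, 2) = 15 edges. P[all 15 edges red] = (1/2)^15, and likewise for blue, so P[monochromatic] = 2·(1/2)^15 = 2^{1 − 15} = 1/16384.
By linearity: E[X] = C(10, 6) · 2^{1 − 15} = 210 · 1/16384 = 105/8192.
Numerically: E[X] ≈ 0.013.

E[X] = C(10,6)·2^(1−C(6,2)) = 105/8192 ≈ 0.013.


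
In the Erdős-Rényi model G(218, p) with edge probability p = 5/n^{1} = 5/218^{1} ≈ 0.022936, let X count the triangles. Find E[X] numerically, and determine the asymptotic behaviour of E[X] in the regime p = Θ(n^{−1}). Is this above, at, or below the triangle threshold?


Number of potential triangles: C(218, 3) = 1703016.
Each occurs with probability p³ ≈ (0.022936)³ ≈ 1.2065367e-05.
By linearity: E[X] = C(218, 3)·p³ ≈ 1703016 · 1.2065367e-05 ≈ 20.54751.
Here α = 1, so p = 5/n is exactly at the triangle threshold p ~ 1/n. Asymptotically E[X] → c³/6 = 5³/6 = 125/6 ≈ 20.83333, a bounded constant. In this regime the triangle count is asymptotically Poisson(c³/6).

E[X] ≈ 20.54751; in regime p = Θ(1/n^{1}) E[X] stays bounded (at the triangle threshold p ~ 1/n).


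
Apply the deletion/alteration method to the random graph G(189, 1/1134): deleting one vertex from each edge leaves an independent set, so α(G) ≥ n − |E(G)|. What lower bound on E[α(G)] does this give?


E[|E(G)|] = C(189, 2)·p = 17766 · (1/1134) = 47/3.
E[α(G)] ≥ n − E[|E(G)|] = 189 − 47/3 = 520/3.
Numerically: ≈ 173.333.
(This is only a lower bound; the true E[α(G)] may be larger.)

E[α(G)] ≥ 520/3 ≈ 173.333.


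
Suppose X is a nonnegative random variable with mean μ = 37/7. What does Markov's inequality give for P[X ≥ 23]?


μ = E[X] = 37/7, a = 23.
Markov: P[X ≥ 23] ≤ μ/a = (37/7)/23 = 37/161.
Numerically: ≈ 0.229814.
(Since a = 23 > μ = 5.285714, the bound 37/161 is < 1 and informative.)

P[X ≥ 23] ≤ 37/161 ≈ 0.229814.


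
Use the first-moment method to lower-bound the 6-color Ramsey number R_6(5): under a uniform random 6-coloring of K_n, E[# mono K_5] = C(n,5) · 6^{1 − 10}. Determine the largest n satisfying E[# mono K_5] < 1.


We need C(n, 5) · 6^{1 − 10} < 1, i.e. C(n, 5) < 6^{10 − 1} = 10077696.
Check values of n near the boundary:
  n = 62: C(62, 5) = 6471002; 6471002 < 10077696? YES
  n = 63: C(63, 5) = 7028847; 7028847 < 10077696? YES
  n = 64: C(64, 5) = 7624512; 7624512 < 10077696? YES
  n = 65: C(65, 5) = 8259888; 8259888 < 10077696? YES
  n = 66: C(66, 5) = 8936928; 8936928 < 10077696? YES
  n = 67: C(67, 5) = 9657648; 9657648 < 10077696? YES
  n = 68: C(68, 5) = 10424128; 10424128 < 10077696? NO
The largest n with C(n, 5) < 10077696 is n = 67 (where E[X] = 67067/69984 ≈ 0.95832). Hence R_6(5) > 67, i.e. R_6(5) ≥ 68.

Largest n = 67; hence R_6(5) > 67.


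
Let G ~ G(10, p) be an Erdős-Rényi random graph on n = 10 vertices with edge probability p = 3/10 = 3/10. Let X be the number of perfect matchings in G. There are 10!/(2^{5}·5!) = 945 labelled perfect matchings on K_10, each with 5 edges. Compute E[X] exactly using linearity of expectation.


K_10 has 10!/(2^{5}·5!) = 945 labelled perfect matchings.
For each such perfect matching H, let X_H = 1 if all 5 edges of H are present in G. Then P[X_H = 1] = p^{5} = (3/10)^{5} = 243/100000.
By linearity of expectation: E[X] = Σ_H E[X_H] = 945 · p^{5} = 945 · 243/100000 = 45927/20000.
Numerically: E[X] ≈ 2.296.

E[X] = 945 · (3/10)^{5} = 45927/20000 ≈ 2.296.


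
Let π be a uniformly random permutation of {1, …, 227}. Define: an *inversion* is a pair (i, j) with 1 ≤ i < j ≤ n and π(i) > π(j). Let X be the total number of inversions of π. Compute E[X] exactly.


Write X = Σ X_I over the C(227, 2) = 25651 pairs i < j, with X_I the indicator of one inversion.
There are 25651 indicators.
For each fixed pair i < j, the values π(i) and π(j) are two distinct elements of {1, …, 227} in uniformly random order; by symmetry P[π(i) > π(j)] = 1/2.
By linearity: E[X] = 25651 · (1/2) = C(227, 2) · (1/2) = 25651/2 = 25651/2 ≈ 12825.500000.

E[X] = 25651/2 = 12825.500000.


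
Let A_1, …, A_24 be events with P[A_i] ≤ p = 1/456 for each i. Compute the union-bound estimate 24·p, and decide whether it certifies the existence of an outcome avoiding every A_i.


Union bound: P[∪_{i=1}^{24} A_i] ≤ Σ_i P[A_i] ≤ 24·p = 24·(1/456) = 1/19.
Numerically: 1/19 ≈ 0.05263.
Is 1/19 < 1? YES.
Since P[∪ A_i] ≤ 1/19 < 1, the complement has P[∩ A_i^c] ≥ 1 − 1/19 = 18/19 > 0, so some outcome avoids every A_i.

24·p = 1/19 ≈ 0.05263; existence CERTIFIED by the union bound.


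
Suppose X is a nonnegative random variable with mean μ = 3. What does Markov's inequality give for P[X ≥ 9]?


μ = E[X] = 3, a = 9.
Markov: P[X ≥ 9] ≤ μ/a = (3)/9 = 1/3.
Numerically: ≈ 0.333.
(Since a = 9 > μ = 3.000, the bound 1/3 is < 1 and informative.)

P[X ≥ 9] ≤ 1/3 ≈ 0.333.


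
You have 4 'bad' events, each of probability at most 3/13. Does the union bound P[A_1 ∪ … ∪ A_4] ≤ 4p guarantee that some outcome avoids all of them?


Union bound: P[∪_{i=1}^{4} A_i] ≤ Σ_i P[A_i] ≤ 4·p = 4·(3/13) = 12/13.
Numerically: 12/13 ≈ 0.9231.
Is 12/13 < 1? YES.
Since P[∪ A_i] ≤ 12/13 < 1, the complement has P[∩ A_i^c] ≥ 1 − 12/13 = 1/13 > 0, so some outcome avoids every A_i.

4·p = 12/13 ≈ 0.9231; existence CERTIFIED by the union bound.


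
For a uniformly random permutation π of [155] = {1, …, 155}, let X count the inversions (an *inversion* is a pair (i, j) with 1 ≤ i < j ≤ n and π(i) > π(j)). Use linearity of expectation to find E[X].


Write X = Σ X_I over the C(155, 2) = 11935 pairs i < j, with X_I the indicator of one inversion.
There are 11935 indicators.
For each fixed pair i < j, the values π(i) and π(j) are two distinct elements of {1, …, 155} in uniformly random order; by symmetry P[π(i) > π(j)] = 1/2.
By linearity: E[X] = 11935 · (1/2) = C(155, 2) · (1/2) = 11935/2 = 11935/2 ≈ 5967.500.

E[X] = 11935/2 = 5967.500.


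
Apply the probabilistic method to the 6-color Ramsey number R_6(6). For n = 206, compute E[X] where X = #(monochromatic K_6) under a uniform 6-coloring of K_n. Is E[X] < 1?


E[X] = C(206, 6) · 6^{1 − 15} = 98619368491 · 6^{−14} = 98619368491/78364164096.
As a reduced fraction: E[X] = 98619368491/78364164096 ≈ 1.258.
Is E[X] < 1? NO.
Since E[X] ≥ 1, the first-moment bound is inconclusive at n = 206; it does NOT by itself certify R_6(6) > 206.

E[X] = 98619368491/78364164096 ≈ 1.258; E[X] ≥ 1; first-moment method inconclusive here.


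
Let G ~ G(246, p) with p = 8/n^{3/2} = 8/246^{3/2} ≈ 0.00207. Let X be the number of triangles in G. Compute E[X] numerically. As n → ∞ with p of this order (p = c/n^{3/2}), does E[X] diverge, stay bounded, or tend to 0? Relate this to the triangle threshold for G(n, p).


Number of potential triangles: C(246, 3) = 2450980.
Each occurs with probability p³ ≈ (0.00207)³ ≈ 8.91378e-09.
By linearity: E[X] = C(246, 3)·p³ ≈ 2450980 · 8.91378e-09 ≈ 0.022.
Since α = 3/2 > 1, p = c/n^{3/2} = o(1/n) is below the triangle threshold p ~ 1/n. Asymptotically E[X] ~ (c³/6)·n^{3(1−α)} = (8³/6)·n^{-1.5} → 0, so by Markov's inequality G has no triangles w.h.p.

E[X] ≈ 0.022; in regime p = Θ(1/n^{3/2}) E[X] tends to 0 (below the triangle threshold p ~ 1/n).
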